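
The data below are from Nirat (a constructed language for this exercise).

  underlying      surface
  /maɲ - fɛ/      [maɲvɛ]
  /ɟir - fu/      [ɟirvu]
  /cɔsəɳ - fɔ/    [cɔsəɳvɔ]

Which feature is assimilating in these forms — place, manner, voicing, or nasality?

voicing

The segment that alternates is /f/, which surfaces as [v] when adjacent to /ɲ/.
The change voiceless → voiced matches the voicing of the preceding /ɲ/, identifying this as voicing assimilation.
The same holds elsewhere in the data: /f/ → [v] after /r/ (voiceless → voiced, matching voiced); /f/ → [v] after /ɳ/ (voiceless → voiced, matching voiced) — only voicing changes, and always toward the preceding segment.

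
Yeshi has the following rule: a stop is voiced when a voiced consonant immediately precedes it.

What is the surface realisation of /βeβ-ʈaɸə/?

The rule targets /ʈ/ (voiceless retroflex stop), which sits after the trigger /β/ (voiced).
A voiced retroflex stop is [ɖ], so the surface segment is [ɖ].

[βeβɖaɸə]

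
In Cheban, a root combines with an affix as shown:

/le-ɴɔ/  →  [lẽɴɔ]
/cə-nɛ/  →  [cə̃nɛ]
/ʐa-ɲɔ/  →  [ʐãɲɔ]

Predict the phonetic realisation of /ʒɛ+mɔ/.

The data show regressive nasality assimilation (vowel nasalisation): /e/ → [ẽ] before /ɴ/; /ə/ → [ə̃] before /n/; /a/ → [ã] before /ɲ/ — a vowel is nasalised by an immediately following nasal consonant.
/ɛ/ sits next to the nasal /m/ and is therefore nasalised to [ɛ̃].

[ʒɛ̃mɔ]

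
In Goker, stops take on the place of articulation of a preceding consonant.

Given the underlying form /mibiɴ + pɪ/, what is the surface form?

The rule targets /p/ (voiceless bilabial stop), which sits after the trigger /ɴ/ (uvular).
A voiceless uvular stop is [q], so the surface segment is [q].

[mibiɴqɪ]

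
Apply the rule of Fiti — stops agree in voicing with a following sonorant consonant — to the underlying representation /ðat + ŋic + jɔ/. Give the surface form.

The rule targets /t/ (voiceless alveolar stop), which sits before the trigger /ŋ/ (voiced).
A voiced alveolar stop is [d], so the surface segment is [d].
At the second juncture, /c/ likewise becomes [ɟ] adjacent to /j/.

[ðadŋiɟjɔ]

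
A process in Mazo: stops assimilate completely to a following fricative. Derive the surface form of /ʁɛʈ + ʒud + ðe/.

/ʈ/ is the segment targeted by the rule; it sits immediately before /ʒ/, so it assimilates completely and surfaces as [ʒ].
At the second juncture, /d/ likewise becomes [ð] adjacent to /ð/.

[ʁɛʒʒuððe]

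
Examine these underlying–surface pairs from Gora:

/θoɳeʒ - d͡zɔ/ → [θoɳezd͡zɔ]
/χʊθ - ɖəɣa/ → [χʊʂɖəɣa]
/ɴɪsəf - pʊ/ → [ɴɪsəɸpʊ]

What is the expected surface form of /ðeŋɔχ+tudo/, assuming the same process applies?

The data show regressive place assimilation: /ʒ/ → [z] before /d͡z/; /θ/ → [ʂ] before /ɖ/; /f/ → [ɸ] before /p/. In each pair only place changes, matching the following consonant, while manner and voice stay constant.
The rule targets /χ/ (voiceless uvular fricative), which sits before the trigger /t/ (alveolar).
A voiceless alveolar fricative is [s], so the surface segment is [s].

[ðeŋɔstudo]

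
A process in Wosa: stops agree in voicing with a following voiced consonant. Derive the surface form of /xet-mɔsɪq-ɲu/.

[xedmɔsɪɢɲu]

The rule targets /t/ (voiceless alveolar stop), which sits before the trigger /m/ (voiced).
The voiced alveolar stop is [d], so /t/ → [d].
At the second juncture, /q/ likewise becomes [ɢ] adjacent to /ɲ/.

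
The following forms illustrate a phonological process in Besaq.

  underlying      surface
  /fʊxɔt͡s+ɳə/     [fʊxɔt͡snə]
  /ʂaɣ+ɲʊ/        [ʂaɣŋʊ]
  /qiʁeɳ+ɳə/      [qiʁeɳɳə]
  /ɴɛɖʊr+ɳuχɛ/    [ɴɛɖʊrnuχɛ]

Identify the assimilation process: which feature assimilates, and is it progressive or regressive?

progressive place assimilation

Comparing underlying and surface forms, /ɳ/ → [n] is the alternation; the neighbouring /t͡s/ is constant.
/ɳ/ is retroflex while /t͡s/ is alveolar; the output [n] is alveolar, matching the trigger — so the feature that spreads is place.
Manner and voice are unchanged, so the assimilation is partial, not total.
Checking the remaining alternations: /ɲ/ → [ŋ] after /ɣ/ (palatal → velar, matching velar); /ɳ/ → [n] after /r/ (retroflex → alveolar, matching alveolar) — only place changes, and always toward the preceding segment.
No alternation appears in [qiʁeɳɳə]: there the adjacent consonants already agree in place (/ɳ/ and /ɳ/ are both retroflex), so this form is consistent with the same rule.
The trigger is the preceding segment, so the direction is progressive (perseverative).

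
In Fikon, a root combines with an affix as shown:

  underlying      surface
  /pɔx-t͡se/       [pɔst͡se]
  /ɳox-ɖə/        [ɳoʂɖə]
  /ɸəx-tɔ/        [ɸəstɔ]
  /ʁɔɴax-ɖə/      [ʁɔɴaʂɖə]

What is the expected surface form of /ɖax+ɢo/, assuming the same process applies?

The data show regressive place assimilation: /x/ → [s] before /t͡s/; /x/ → [ʂ] before /ɖ/; /x/ → [s] before /t/. In each pair only place changes, matching the following consonant, while manner and voice stay constant.
/x/ is a voiceless velar fricative. The following trigger /ɢ/ is uvular, so /x/ must become uvular as well.
A voiceless uvular fricative is [χ], so the surface segment is [χ].

[ɖaχɢo]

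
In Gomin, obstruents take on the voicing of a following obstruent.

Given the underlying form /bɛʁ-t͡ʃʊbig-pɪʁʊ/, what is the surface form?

[bɛχt͡ʃʊbikpɪʁʊ]

/ʁ/ is a voiced uvular fricative. The following trigger /t͡ʃ/ is voiceless, so /ʁ/ must become voiceless as well.
A voiceless uvular fricative is [χ], so the surface segment is [χ].
At the second juncture, /g/ likewise becomes [k] adjacent to /p/.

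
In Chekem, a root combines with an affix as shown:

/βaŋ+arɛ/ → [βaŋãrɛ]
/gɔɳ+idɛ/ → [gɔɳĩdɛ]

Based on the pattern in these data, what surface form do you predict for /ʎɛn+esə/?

[ʎɛnẽsə]

The data show progressive nasality assimilation (vowel nasalisation): /a/ → [ã] after /ŋ/; /i/ → [ĩ] after /ɳ/ — a vowel is nasalised by an immediately preceding nasal consonant.
/e/ sits next to the nasal /n/ and is therefore nasalised to [ẽ].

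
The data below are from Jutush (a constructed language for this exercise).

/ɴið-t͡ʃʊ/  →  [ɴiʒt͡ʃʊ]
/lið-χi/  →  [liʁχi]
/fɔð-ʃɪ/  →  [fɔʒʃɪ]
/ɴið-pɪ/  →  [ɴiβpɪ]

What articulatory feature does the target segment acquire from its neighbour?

place

The segment that alternates is /ð/, which surfaces as [ʒ] when adjacent to /t͡ʃ/.
The change dental → postalveolar matches the place of the following /t͡ʃ/, identifying this as place assimilation.
The same holds elsewhere in the data: /ð/ → [ʁ] before /χ/ (dental → uvular, matching uvular); /ð/ → [ʒ] before /ʃ/ (dental → postalveolar, matching postalveolar); /ð/ → [β] before /p/ (dental → bilabial, matching bilabial) — only place changes, and always toward the following segment.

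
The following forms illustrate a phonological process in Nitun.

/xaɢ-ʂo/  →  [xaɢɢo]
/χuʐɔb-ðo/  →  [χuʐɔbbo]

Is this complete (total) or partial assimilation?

total assimilation

Comparing underlying and surface forms, /ʂ/ → [ɢ] is the alternation; the neighbouring /ɢ/ is constant.
The output [ɢ] is identical to the trigger /ɢ/ — every feature (place, manner, voicing) has been copied — so this is total assimilation.
The remaining alternation confirms this: /ð/ → [b] after /b/ — in each case the output is a copy of the preceding consonant.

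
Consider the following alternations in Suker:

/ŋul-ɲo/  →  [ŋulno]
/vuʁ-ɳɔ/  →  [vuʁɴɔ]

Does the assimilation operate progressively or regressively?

progressive

The segment that alternates is /ɲ/, which surfaces as [n] when adjacent to /l/.
/ɲ/ is palatal while /l/ is alveolar; the output [n] is alveolar, matching the trigger — so the feature that spreads is place.
The other alternating form patterns the same way: /ɳ/ → [ɴ] after /ʁ/ (retroflex → uvular, matching uvular) — only place changes, and always toward the preceding segment.
The trigger is the preceding segment, so the direction is progressive (perseverative).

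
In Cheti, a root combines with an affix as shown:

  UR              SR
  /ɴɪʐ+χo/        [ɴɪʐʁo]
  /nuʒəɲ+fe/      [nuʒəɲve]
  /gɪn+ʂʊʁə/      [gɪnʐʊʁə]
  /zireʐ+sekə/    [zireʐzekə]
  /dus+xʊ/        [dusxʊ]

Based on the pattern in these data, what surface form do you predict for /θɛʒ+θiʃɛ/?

[θɛʒðiʃɛ]

The data show progressive voicing assimilation: /χ/ → [ʁ] after /ʐ/; /f/ → [v] after /ɲ/; /ʂ/ → [ʐ] after /n/; /s/ → [z] after /ʐ/. In each pair only voicing changes, matching the preceding consonant, while place and manner stay constant.
No alternation appears in [dusxʊ]: there the adjacent consonants already agree in voicing (/x/ and /s/ are both voiceless), so this form is consistent with the same rule.
/θ/ is a voiceless dental fricative. The preceding trigger /ʒ/ is voiced, so /θ/ must become voiced as well.
Changing only its voicing to voiced gives [ð] — the voiced dental fricative.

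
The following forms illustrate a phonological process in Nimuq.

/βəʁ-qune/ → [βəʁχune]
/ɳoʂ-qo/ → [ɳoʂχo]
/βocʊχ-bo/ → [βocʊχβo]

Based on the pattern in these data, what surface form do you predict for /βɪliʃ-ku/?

The data show progressive manner assimilation: /q/ → [χ] after /ʁ/; /q/ → [χ] after /ʂ/; /b/ → [β] after /χ/. In each pair only manner changes, matching the preceding consonant, while place and voice stay constant.
/k/ is a voiceless velar stop. The preceding trigger /ʃ/ is a fricative, so /k/ must become a fricative as well.
A voiceless velar fricative is [x], so the surface segment is [x].

[βɪliʃxu]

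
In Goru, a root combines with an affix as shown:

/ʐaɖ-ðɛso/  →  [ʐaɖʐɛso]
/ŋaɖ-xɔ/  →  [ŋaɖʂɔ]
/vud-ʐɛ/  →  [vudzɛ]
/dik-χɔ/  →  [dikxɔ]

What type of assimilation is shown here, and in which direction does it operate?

progressive place assimilation

Underlying /ð/ is realised as [ʐ] next to /ɖ/; /ɖ/ itself does not change.
/ð/ is dental while /ɖ/ is retroflex; the output [ʐ] is retroflex, matching the trigger — so the feature that spreads is place.
Manner and voice are unchanged, so the assimilation is partial, not total.
Checking the remaining alternations: /x/ → [ʂ] after /ɖ/ (velar → retroflex, matching retroflex); /ʐ/ → [z] after /d/ (retroflex → alveolar, matching alveolar); /χ/ → [x] after /k/ (uvular → velar, matching velar) — only place changes, and always toward the preceding segment.
Since the segment that changes follows the conditioning segment, the assimilation is progressive.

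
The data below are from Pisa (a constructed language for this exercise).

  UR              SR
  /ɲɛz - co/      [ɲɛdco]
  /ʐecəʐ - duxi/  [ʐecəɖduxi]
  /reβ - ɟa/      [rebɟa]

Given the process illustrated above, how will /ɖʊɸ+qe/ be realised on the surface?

[ɖʊpqe]

The data show regressive manner assimilation: /z/ → [d] before /c/; /ʐ/ → [ɖ] before /d/; /β/ → [b] before /ɟ/. In each pair only manner changes, matching the following consonant, while place and voice stay constant.
/ɸ/ is a voiceless bilabial fricative. The following trigger /q/ is a stop, so /ɸ/ must become a stop as well.
Changing only its manner to stop gives [p] — the voiceless bilabial stop.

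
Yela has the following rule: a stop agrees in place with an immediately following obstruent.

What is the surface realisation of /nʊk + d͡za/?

The rule targets /k/ (voiceless velar stop), which sits before the trigger /d͡z/ (alveolar).
A voiceless alveolar stop is [t], so the surface segment is [t].

[nʊtd͡za]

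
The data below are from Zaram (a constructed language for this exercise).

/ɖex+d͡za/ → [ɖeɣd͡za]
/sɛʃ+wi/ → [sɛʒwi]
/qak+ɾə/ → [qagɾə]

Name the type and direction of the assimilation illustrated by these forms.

Underlying /x/ is realised as [ɣ] next to /d͡z/; /d͡z/ itself does not change.
/x/ is voiceless while /d͡z/ is voiced; the output [ɣ] is voiced, matching the trigger — so the feature that spreads is voicing.
Place and manner are unchanged, so the assimilation is partial, not total.
The same holds elsewhere in the data: /ʃ/ → [ʒ] before /w/ (voiceless → voiced, matching voiced); /k/ → [g] before /ɾ/ (voiceless → voiced, matching voiced) — only voicing changes, and always toward the following segment.
Since the segment that changes precedes the conditioning segment, the assimilation is regressive.

regressive voicing assimilation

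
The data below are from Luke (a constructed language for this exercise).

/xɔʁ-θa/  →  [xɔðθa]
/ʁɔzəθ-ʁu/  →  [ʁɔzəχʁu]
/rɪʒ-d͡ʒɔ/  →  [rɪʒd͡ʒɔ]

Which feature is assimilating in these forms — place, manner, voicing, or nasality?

place

The segment that alternates is /ʁ/, which surfaces as [ð] when adjacent to /θ/.
The change uvular → dental matches the place of the following /θ/, identifying this as place assimilation.
The other alternating form patterns the same way: /θ/ → [χ] before /ʁ/ (dental → uvular, matching uvular) — only place changes, and always toward the following segment.
No alternation appears in [rɪʒd͡ʒɔ]: there the adjacent consonants already agree in place (/ʒ/ and /d͡ʒ/ are both postalveolar), so this form is consistent with the same rule.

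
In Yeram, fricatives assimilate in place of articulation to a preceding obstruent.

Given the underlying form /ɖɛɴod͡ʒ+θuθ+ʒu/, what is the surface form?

[ɖɛɴod͡ʒʃuθðu]

/θ/ is a voiceless dental fricative. The preceding trigger /d͡ʒ/ is postalveolar, so /θ/ must become postalveolar as well.
A voiceless postalveolar fricative is [ʃ], so the surface segment is [ʃ].
The same rule applies at the second boundary: /ʒ/ → [ð] next to /θ/.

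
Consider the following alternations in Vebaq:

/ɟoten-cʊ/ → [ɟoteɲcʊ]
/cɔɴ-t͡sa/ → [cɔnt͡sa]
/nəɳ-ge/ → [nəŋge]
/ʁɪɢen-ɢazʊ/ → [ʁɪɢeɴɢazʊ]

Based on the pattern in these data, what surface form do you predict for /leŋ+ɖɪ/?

[leɳɖɪ]

The data show regressive place assimilation: /n/ → [ɲ] before /c/; /ɴ/ → [n] before /t͡s/; /ɳ/ → [ŋ] before /g/; /n/ → [ɴ] before /ɢ/. In each pair only place changes, matching the following consonant, while manner and voice stay constant.
/ŋ/ is a voiced velar nasal. The following trigger /ɖ/ is retroflex, so /ŋ/ must become retroflex as well.
The voiced retroflex nasal is [ɳ], so /ŋ/ → [ɳ].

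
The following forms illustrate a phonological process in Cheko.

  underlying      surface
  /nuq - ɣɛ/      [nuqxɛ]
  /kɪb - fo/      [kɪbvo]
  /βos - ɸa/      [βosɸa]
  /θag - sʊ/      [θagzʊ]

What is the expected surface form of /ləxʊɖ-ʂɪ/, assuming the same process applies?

The data show progressive voicing assimilation: /ɣ/ → [x] after /q/; /f/ → [v] after /b/; /s/ → [z] after /g/. In each pair only voicing changes, matching the preceding consonant, while place and manner stay constant.
Nothing changes in [βosɸa]: there the adjacent consonants already agree in voicing (/ɸ/ and /s/ are both voiceless), so this form is consistent with the same rule.
/ʂ/ is a voiceless retroflex fricative. The preceding trigger /ɖ/ is voiced, so /ʂ/ must become voiced as well.
A voiced retroflex fricative is [ʐ], so the surface segment is [ʐ].

[ləxʊɖʐɪ]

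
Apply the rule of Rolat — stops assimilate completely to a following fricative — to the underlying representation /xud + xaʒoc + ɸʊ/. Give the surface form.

[xuxxaʒoɸɸʊ]

/d/ is the segment targeted by the rule; it sits immediately before /x/, so it assimilates completely and surfaces as [x].
At the second juncture, /c/ likewise becomes [ɸ] adjacent to /ɸ/.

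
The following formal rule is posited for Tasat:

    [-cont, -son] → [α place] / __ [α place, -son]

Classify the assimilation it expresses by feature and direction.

regressive place assimilation

The shared variable α links the value of the place features (abbreviated [place]) on the target to the same value on the neighbouring segment, so place is the feature that assimilates.
The conditioning segment sits to the right of the focus bar, meaning the trigger follows the segment that changes — regressive assimilation.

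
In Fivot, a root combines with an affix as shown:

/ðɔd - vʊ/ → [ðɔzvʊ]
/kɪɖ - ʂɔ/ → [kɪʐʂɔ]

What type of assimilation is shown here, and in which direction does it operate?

regressive manner assimilation

The segment that alternates is /d/, which surfaces as [z] when adjacent to /v/.
/d/ is a stop while /v/ is a fricative; the output [z] is a fricative, matching the trigger — so the feature that spreads is manner.
Place and voice are unchanged, so the assimilation is partial, not total.
The same holds elsewhere in the data: /ɖ/ → [ʐ] before /ʂ/ (stop → fricative, matching a fricative) — only manner changes, and always toward the following segment.
The trigger is the following segment, so the direction is regressive (anticipatory).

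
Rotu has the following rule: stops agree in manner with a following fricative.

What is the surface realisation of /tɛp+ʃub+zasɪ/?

/p/ is a voiceless bilabial stop. The following trigger /ʃ/ is a fricative, so /p/ must become a fricative as well.
Changing only its manner to fricative gives [ɸ] — the voiceless bilabial fricative.
The same rule applies at the second boundary: /b/ → [β] next to /z/.

[tɛɸʃuβzasɪ]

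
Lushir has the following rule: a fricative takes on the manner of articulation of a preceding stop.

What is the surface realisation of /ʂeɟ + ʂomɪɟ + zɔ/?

[ʂeɟʈomɪɟdɔ]

The rule targets /ʂ/ (voiceless retroflex fricative), which sits after the trigger /ɟ/ (stop).
A voiceless retroflex stop is [ʈ], so the surface segment is [ʈ].
The same rule applies at the second boundary: /z/ → [d] next to /ɟ/.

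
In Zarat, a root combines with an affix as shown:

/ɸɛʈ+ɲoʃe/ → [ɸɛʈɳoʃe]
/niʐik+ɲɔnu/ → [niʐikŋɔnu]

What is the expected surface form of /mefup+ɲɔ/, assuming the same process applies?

The data show progressive place assimilation: /ɲ/ → [ɳ] after /ʈ/; /ɲ/ → [ŋ] after /k/. In each pair only place changes, matching the preceding consonant, while manner and voice stay constant.
/ɲ/ is a voiced palatal nasal. The preceding trigger /p/ is bilabial, so /ɲ/ must become bilabial as well.
Changing only its place to bilabial gives [m] — the voiced bilabial nasal.

[mefupmɔ]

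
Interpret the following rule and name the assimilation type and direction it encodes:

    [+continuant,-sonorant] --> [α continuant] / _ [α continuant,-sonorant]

The shared variable α links the value of [continuant] on the target to that of the neighbouring obstruent. [continuant] distinguishes stops from fricatives — a manner-of-articulation feature — so this is manner assimilation.
The conditioning segment sits to the right of the focus bar, meaning the trigger follows the segment that changes — regressive assimilation.

regressive manner assimilation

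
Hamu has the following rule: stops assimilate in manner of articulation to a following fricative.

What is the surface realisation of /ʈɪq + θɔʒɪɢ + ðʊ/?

The rule targets /q/ (voiceless uvular stop), which sits before the trigger /θ/ (fricative).
A voiceless uvular fricative is [χ], so the surface segment is [χ].
At the second juncture, /ɢ/ likewise becomes [ʁ] adjacent to /ð/.

[ʈɪχθɔʒɪʁðʊ]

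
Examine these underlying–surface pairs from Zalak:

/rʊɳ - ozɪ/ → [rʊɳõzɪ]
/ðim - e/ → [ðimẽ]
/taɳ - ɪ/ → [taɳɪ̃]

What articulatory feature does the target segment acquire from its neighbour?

nasality

The vowel /o/ surfaces as nasalised [õ] next to the preceding nasal /ɳ/ — it has acquired the [+nasal] feature of its neighbour.
The other forms show the same pattern: /e/ → [ẽ] after /m/; /ɪ/ → [ɪ̃] after /ɳ/ — each time a vowel is nasalised next to a preceding nasal.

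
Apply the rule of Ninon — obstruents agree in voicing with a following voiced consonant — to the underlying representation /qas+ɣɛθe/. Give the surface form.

The rule targets /s/ (voiceless alveolar fricative), which sits before the trigger /ɣ/ (voiced).
A voiced alveolar fricative is [z], so the surface segment is [z].

[qazɣɛθe]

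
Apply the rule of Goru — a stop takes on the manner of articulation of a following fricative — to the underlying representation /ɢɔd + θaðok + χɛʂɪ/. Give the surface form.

The rule targets /d/ (voiced alveolar stop), which sits before the trigger /θ/ (fricative).
The voiced alveolar fricative is [z], so /d/ → [z].
At the second juncture, /k/ likewise becomes [x] adjacent to /χ/.

[ɢɔzθaðoxχɛʂɪ]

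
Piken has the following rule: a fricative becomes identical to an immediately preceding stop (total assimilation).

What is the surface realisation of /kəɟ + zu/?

[kəɟɟu]

/z/ is the segment targeted by the rule; it sits immediately after /ɟ/, so it assimilates completely and surfaces as [ɟ].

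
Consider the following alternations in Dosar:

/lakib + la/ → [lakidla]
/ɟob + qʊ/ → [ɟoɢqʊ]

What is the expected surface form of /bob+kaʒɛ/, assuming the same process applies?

The data show regressive place assimilation: /b/ → [d] before /l/; /b/ → [ɢ] before /q/. In each pair only place changes, matching the following consonant, while manner and voice stay constant.
/b/ is a voiced bilabial stop. The following trigger /k/ is velar, so /b/ must become velar as well.
A voiced velar stop is [g], so the surface segment is [g].

[bogkaʒɛ]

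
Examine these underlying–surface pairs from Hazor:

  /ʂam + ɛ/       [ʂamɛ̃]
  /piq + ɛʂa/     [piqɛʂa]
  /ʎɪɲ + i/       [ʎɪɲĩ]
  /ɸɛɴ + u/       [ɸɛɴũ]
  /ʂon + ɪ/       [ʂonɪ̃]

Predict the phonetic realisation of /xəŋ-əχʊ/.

The data show progressive nasality assimilation (vowel nasalisation): /ɛ/ → [ɛ̃] after /m/; /i/ → [ĩ] after /ɲ/; /u/ → [ũ] after /ɴ/; /ɪ/ → [ɪ̃] after /n/ — a vowel is nasalised by an immediately preceding nasal consonant.
No change occurs in [piqɛʂa] because the vowel at the boundary is adjacent to an oral consonant, not a nasal (/ɛ/ next to /q/).
/ə/ sits next to the nasal /ŋ/ and is therefore nasalised to [ə̃].

[xəŋə̃χʊ]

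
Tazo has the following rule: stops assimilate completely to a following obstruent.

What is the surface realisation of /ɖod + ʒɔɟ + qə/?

/d/ is the segment targeted by the rule; it sits immediately before /ʒ/, so it assimilates completely and surfaces as [ʒ].
At the second juncture, /ɟ/ likewise becomes [q] adjacent to /q/.

[ɖoʒʒɔqqə]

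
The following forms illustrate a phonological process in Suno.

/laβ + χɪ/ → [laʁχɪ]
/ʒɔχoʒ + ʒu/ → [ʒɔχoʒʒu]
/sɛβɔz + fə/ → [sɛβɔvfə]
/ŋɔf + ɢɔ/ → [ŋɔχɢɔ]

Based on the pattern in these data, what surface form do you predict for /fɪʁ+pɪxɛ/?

[fɪβpɪxɛ]

The data show regressive place assimilation: /β/ → [ʁ] before /χ/; /z/ → [v] before /f/; /f/ → [χ] before /ɢ/. In each pair only place changes, matching the following consonant, while manner and voice stay constant.
Nothing changes in [ʒɔχoʒʒu]: there the adjacent consonants already agree in place (/ʒ/ and /ʒ/ are both postalveolar), so this form is consistent with the same rule.
/ʁ/ is a voiced uvular fricative. The following trigger /p/ is bilabial, so /ʁ/ must become bilabial as well.
Changing only its place to bilabial gives [β] — the voiced bilabial fricative.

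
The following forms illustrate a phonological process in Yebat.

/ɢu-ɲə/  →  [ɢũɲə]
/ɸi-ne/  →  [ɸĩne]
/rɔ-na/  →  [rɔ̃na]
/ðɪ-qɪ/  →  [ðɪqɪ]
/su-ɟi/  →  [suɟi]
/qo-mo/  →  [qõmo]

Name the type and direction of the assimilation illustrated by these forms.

The vowel /u/ surfaces as nasalised [ũ] next to the following nasal /ɲ/ — it has acquired the [+nasal] feature of its neighbour.
The other forms show the same pattern: /i/ → [ĩ] before /n/; /ɔ/ → [ɔ̃] before /n/; /o/ → [õ] before /m/ — each time a vowel is nasalised next to a following nasal.
No change occurs in [ðɪqɪ], [suɟi] because the vowel at the boundary is adjacent to an oral consonant, not a nasal (/ɪ/ next to /q/; /u/ next to /ɟ/).
Because the conditioning nasal is to the right of the vowel that changes, the process is regressive (anticipatory).

regressive nasality assimilation (vowel nasalisation)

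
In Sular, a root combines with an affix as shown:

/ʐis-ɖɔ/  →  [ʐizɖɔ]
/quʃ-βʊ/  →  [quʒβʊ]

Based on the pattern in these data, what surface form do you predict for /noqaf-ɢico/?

The data show regressive voicing assimilation: /s/ → [z] before /ɖ/; /ʃ/ → [ʒ] before /β/. In each pair only voicing changes, matching the following consonant, while place and manner stay constant.
/f/ is a voiceless labiodental fricative. The following trigger /ɢ/ is voiced, so /f/ must become voiced as well.
The voiced labiodental fricative is [v], so /f/ → [v].

[noqavɢico]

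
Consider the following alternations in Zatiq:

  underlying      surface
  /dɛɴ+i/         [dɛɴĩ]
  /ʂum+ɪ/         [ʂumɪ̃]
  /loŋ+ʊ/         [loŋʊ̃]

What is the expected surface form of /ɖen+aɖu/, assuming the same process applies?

The data show progressive nasality assimilation (vowel nasalisation): /i/ → [ĩ] after /ɴ/; /ɪ/ → [ɪ̃] after /m/; /ʊ/ → [ʊ̃] after /ŋ/ — a vowel is nasalised by an immediately preceding nasal consonant.
The vowel /a/ is adjacent to the preceding nasal /n/, so it acquires [+nasal] and surfaces as [ã].

[ɖenãɖu]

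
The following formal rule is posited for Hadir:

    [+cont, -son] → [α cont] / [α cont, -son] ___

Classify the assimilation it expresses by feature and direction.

The shared variable α links the value of [cont] on the target to that of the neighbouring obstruent. [cont] distinguishes stops from fricatives — a manner-of-articulation feature — so this is manner assimilation.
The conditioning segment sits to the left of the focus bar, meaning the trigger precedes the segment that changes — progressive assimilation.

progressive manner assimilation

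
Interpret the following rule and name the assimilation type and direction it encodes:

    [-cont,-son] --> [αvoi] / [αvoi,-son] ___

progressive voicing assimilation

The rule copies [voi] from the environment onto the target, so the assimilating feature is voicing.
The conditioning segment sits to the left of the focus bar, meaning the trigger precedes the segment that changes — progressive assimilation.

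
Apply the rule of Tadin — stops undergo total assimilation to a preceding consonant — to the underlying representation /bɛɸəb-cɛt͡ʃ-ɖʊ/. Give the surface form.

[bɛɸəbbɛt͡ʃt͡ʃʊ]

/c/ is the segment targeted by the rule; it sits immediately after /b/, so it assimilates completely and surfaces as [b].
At the second juncture, /ɖ/ likewise becomes [t͡ʃ] adjacent to /t͡ʃ/.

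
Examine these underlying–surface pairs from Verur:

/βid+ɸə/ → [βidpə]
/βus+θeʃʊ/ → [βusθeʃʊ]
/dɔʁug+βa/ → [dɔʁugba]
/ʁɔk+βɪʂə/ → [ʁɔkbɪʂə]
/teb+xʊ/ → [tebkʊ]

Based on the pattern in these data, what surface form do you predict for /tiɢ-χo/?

[tiɢqo]

The data show progressive manner assimilation: /ɸ/ → [p] after /d/; /β/ → [b] after /g/; /β/ → [b] after /k/; /x/ → [k] after /b/. In each pair only manner changes, matching the preceding consonant, while place and voice stay constant.
No alternation appears in [βusθeʃʊ]: there the adjacent consonants already agree in manner (/θ/ and /s/ are both fricatives), so this form is consistent with the same rule.
The rule targets /χ/ (voiceless uvular fricative), which sits after the trigger /ɢ/ (stop).
Changing only its manner to stop gives [q] — the voiceless uvular stop.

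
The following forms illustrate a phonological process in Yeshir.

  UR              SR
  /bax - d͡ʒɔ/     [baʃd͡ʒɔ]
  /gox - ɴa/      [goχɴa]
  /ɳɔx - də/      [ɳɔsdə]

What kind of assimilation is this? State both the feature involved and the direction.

regressive place assimilation

Comparing underlying and surface forms, /x/ → [ʃ] is the alternation; the neighbouring /d͡ʒ/ is constant.
/x/ is velar while /d͡ʒ/ is postalveolar; the output [ʃ] is postalveolar, matching the trigger — so the feature that spreads is place.
Manner and voice are unchanged, so the assimilation is partial, not total.
The same holds elsewhere in the data: /x/ → [χ] before /ɴ/ (velar → uvular, matching uvular); /x/ → [s] before /d/ (velar → alveolar, matching alveolar) — only place changes, and always toward the following segment.
The trigger is the following segment, so the direction is regressive (anticipatory).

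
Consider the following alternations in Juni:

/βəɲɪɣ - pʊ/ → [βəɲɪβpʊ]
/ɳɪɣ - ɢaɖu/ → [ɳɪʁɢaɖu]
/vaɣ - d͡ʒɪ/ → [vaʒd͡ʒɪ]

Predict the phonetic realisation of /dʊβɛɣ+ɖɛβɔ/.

[dʊβɛʐɖɛβɔ]

The data show regressive place assimilation: /ɣ/ → [β] before /p/; /ɣ/ → [ʁ] before /ɢ/; /ɣ/ → [ʒ] before /d͡ʒ/. In each pair only place changes, matching the following consonant, while manner and voice stay constant.
/ɣ/ is a voiced velar fricative. The following trigger /ɖ/ is retroflex, so /ɣ/ must become retroflex as well.
A voiced retroflex fricative is [ʐ], so the surface segment is [ʐ].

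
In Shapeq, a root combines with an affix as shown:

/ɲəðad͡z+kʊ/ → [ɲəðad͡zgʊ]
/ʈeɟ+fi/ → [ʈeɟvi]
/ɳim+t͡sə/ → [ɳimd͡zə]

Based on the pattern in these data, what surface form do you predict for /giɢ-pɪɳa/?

[giɢbɪɳa]

The data show progressive voicing assimilation: /k/ → [g] after /d͡z/; /f/ → [v] after /ɟ/; /t͡s/ → [d͡z] after /m/. In each pair only voicing changes, matching the preceding consonant, while place and manner stay constant.
/p/ is a voiceless bilabial stop. The preceding trigger /ɢ/ is voiced, so /p/ must become voiced as well.
The voiced bilabial stop is [b], so /p/ → [b].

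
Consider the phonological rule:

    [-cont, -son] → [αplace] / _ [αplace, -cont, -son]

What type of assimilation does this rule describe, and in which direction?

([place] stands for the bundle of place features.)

regressive place assimilation

The shared variable α links the value of the place features (abbreviated [place]) on the target to the same value on the neighbouring segment, so place is the feature that assimilates.
The conditioning segment sits to the right of the focus bar, meaning the trigger follows the segment that changes — regressive assimilation.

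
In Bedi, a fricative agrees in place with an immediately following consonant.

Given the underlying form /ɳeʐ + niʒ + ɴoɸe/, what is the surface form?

[ɳezniʁɴoɸe]

The rule targets /ʐ/ (voiced retroflex fricative), which sits before the trigger /n/ (alveolar).
The voiced alveolar fricative is [z], so /ʐ/ → [z].
At the second juncture, /ʒ/ likewise becomes [ʁ] adjacent to /ɴ/.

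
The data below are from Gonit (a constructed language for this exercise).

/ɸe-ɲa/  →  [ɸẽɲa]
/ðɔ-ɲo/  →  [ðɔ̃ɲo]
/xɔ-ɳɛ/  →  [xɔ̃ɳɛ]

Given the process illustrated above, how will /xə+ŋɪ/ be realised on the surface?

The data show regressive nasality assimilation (vowel nasalisation): /e/ → [ẽ] before /ɲ/; /ɔ/ → [ɔ̃] before /ɲ/; /ɔ/ → [ɔ̃] before /ɳ/ — a vowel is nasalised by an immediately following nasal consonant.
The vowel /ə/ is adjacent to the following nasal /ŋ/, so it acquires [+nasal] and surfaces as [ə̃].

[xə̃ŋɪ]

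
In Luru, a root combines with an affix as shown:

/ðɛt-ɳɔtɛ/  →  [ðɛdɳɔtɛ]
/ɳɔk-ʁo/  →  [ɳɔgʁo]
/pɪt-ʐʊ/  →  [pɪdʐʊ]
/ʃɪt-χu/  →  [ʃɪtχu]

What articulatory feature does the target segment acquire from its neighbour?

Comparing underlying and surface forms, /t/ → [d] is the alternation; the neighbouring /ɳ/ is constant.
The change voiceless → voiced matches the voicing of the following /ɳ/, identifying this as voicing assimilation.
Checking the remaining alternations: /k/ → [g] before /ʁ/ (voiceless → voiced, matching voiced); /t/ → [d] before /ʐ/ (voiceless → voiced, matching voiced) — only voicing changes, and always toward the following segment.
Nothing changes in [ʃɪtχu]: there the adjacent consonants already agree in voicing (/t/ and /χ/ are both voiceless), so this form is consistent with the same rule.

voicing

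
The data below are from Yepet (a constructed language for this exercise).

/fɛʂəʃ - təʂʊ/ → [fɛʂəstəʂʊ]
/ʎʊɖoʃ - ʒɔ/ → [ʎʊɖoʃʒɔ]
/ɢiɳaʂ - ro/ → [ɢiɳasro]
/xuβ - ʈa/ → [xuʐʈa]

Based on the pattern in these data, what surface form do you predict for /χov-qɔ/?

[χoʁqɔ]

The data show regressive place assimilation: /ʃ/ → [s] before /t/; /ʂ/ → [s] before /r/; /β/ → [ʐ] before /ʈ/. In each pair only place changes, matching the following consonant, while manner and voice stay constant.
No alternation appears in [ʎʊɖoʃʒɔ]: there the adjacent consonants already agree in place (/ʃ/ and /ʒ/ are both postalveolar), so this form is consistent with the same rule.
The rule targets /v/ (voiced labiodental fricative), which sits before the trigger /q/ (uvular).
Changing only its place to uvular gives [ʁ] — the voiced uvular fricative.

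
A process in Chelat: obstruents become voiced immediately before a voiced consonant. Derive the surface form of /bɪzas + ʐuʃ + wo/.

/s/ is a voiceless alveolar fricative. The following trigger /ʐ/ is voiced, so /s/ must become voiced as well.
Changing only its voicing to voiced gives [z] — the voiced alveolar fricative.
At the second juncture, /ʃ/ likewise becomes [ʒ] adjacent to /w/.

[bɪzazʐuʒwo]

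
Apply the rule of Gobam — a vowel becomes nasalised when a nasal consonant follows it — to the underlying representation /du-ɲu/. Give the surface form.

[dũɲu]

The vowel /u/ is adjacent to the following nasal /ɲ/, so it acquires [+nasal] and surfaces as [ũ].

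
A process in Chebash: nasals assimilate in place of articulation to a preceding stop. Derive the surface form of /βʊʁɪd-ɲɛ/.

[βʊʁɪdnɛ]

The rule targets /ɲ/ (voiced palatal nasal), which sits after the trigger /d/ (alveolar).
A voiced alveolar nasal is [n], so the surface segment is [n].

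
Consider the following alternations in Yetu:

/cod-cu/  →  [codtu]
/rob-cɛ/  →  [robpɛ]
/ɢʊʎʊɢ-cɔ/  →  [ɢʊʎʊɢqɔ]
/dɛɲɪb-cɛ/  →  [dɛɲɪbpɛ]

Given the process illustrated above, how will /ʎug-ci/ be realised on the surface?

The data show progressive place assimilation: /c/ → [t] after /d/; /c/ → [p] after /b/; /c/ → [q] after /ɢ/. In each pair only place changes, matching the preceding consonant, while manner and voice stay constant.
The rule targets /c/ (voiceless palatal stop), which sits after the trigger /g/ (velar).
Changing only its place to velar gives [k] — the voiceless velar stop.

[ʎugki]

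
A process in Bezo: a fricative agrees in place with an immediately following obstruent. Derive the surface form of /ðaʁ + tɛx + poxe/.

[ðaztɛɸpoxe]

The rule targets /ʁ/ (voiced uvular fricative), which sits before the trigger /t/ (alveolar).
A voiced alveolar fricative is [z], so the surface segment is [z].
At the second juncture, /x/ likewise becomes [ɸ] adjacent to /p/.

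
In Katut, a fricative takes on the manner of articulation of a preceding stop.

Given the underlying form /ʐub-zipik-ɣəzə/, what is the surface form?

[ʐubdipikgəzə]

The rule targets /z/ (voiced alveolar fricative), which sits after the trigger /b/ (stop).
Changing only its manner to stop gives [d] — the voiced alveolar stop.
The same rule applies at the second boundary: /ɣ/ → [g] next to /k/.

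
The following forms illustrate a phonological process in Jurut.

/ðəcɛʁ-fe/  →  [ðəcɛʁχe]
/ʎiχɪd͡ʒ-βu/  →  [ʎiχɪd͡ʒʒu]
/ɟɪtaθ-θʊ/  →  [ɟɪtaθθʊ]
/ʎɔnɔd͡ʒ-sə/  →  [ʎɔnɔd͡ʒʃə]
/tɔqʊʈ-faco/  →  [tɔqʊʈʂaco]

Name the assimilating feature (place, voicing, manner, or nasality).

The segment that alternates is /f/, which surfaces as [χ] when adjacent to /ʁ/.
/f/ is labiodental while /ʁ/ is uvular; the output [χ] is uvular, matching the trigger — so the feature that spreads is place.
Checking the remaining alternations: /β/ → [ʒ] after /d͡ʒ/ (bilabial → postalveolar, matching postalveolar); /s/ → [ʃ] after /d͡ʒ/ (alveolar → postalveolar, matching postalveolar); /f/ → [ʂ] after /ʈ/ (labiodental → retroflex, matching retroflex) — only place changes, and always toward the preceding segment.
Nothing changes in [ɟɪtaθθʊ]: there the adjacent consonants already agree in place (/θ/ and /θ/ are both dental), so this form is consistent with the same rule.

place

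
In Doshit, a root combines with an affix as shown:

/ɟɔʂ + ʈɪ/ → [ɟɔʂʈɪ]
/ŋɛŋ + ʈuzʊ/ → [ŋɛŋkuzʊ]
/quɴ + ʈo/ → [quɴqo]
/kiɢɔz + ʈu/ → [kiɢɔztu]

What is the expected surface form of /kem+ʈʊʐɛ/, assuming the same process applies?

[kempʊʐɛ]

The data show progressive place assimilation: /ʈ/ → [k] after /ŋ/; /ʈ/ → [q] after /ɴ/; /ʈ/ → [t] after /z/. In each pair only place changes, matching the preceding consonant, while manner and voice stay constant.
Nothing changes in [ɟɔʂʈɪ]: there the adjacent consonants already agree in place (/ʈ/ and /ʂ/ are both retroflex), so this form is consistent with the same rule.
The rule targets /ʈ/ (voiceless retroflex stop), which sits after the trigger /m/ (bilabial).
The voiceless bilabial stop is [p], so /ʈ/ → [p].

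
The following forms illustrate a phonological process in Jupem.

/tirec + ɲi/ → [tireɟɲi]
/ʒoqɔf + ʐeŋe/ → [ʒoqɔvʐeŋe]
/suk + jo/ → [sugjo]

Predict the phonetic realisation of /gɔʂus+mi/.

[gɔʂuzmi]

The data show regressive voicing assimilation: /c/ → [ɟ] before /ɲ/; /f/ → [v] before /ʐ/; /k/ → [g] before /j/. In each pair only voicing changes, matching the following consonant, while place and manner stay constant.
/s/ is a voiceless alveolar fricative. The following trigger /m/ is voiced, so /s/ must become voiced as well.
Changing only its voicing to voiced gives [z] — the voiced alveolar fricative.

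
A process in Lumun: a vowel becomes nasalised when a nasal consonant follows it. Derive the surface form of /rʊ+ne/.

[rʊ̃ne]

The vowel /ʊ/ is adjacent to the following nasal /n/, so it acquires [+nasal] and surfaces as [ʊ̃].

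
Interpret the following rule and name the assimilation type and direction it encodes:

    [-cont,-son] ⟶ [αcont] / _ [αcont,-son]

regressive manner assimilation

The rule copies [cont] (continuancy) from the environment onto the target stops; since [±cont] encodes the stop/fricative manner contrast, the assimilating dimension is manner.
Since the environment is written after the underscore, the trigger follows the target; the direction is regressive.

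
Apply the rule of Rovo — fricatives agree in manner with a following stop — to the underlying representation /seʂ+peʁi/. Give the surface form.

/ʂ/ is a voiceless retroflex fricative. The following trigger /p/ is a stop, so /ʂ/ must become a stop as well.
A voiceless retroflex stop is [ʈ], so the surface segment is [ʈ].

[seʈpeʁi]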